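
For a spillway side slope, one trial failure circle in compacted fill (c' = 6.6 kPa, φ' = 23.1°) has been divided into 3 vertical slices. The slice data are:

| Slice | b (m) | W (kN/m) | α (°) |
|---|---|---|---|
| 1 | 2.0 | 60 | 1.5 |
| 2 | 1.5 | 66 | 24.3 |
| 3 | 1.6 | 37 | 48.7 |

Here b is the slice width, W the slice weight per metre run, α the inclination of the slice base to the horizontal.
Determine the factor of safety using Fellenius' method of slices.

FS = 1.80

Ordinary method of slices: FS = Σ[c'·Δl_i + (W_i cosα_i)·tanφ'] / Σ W_i sinα_i, with Δl_i = b_i / cosα_i.
Slice 1: Δl = 2.0/cos1.5° = 2.001 m; N'_1 = 60·cos1.5° = 60.0; c'Δl = 13.20; W sinα = 1.6
Slice 2: Δl = 1.5/cos24.3° = 1.646 m; N'_2 = 66·cos24.3° = 60.2; c'Δl = 10.86; W sinα = 27.2
Slice 3: Δl = 1.6/cos48.7° = 2.424 m; N'_3 = 37·cos48.7° = 24.4; c'Δl = 16.00; W sinα = 27.8
Σc'Δl = 40.1 kN/m; ΣN' = 144.6 kN/m; ΣW sinα = 56.5 kN/m
Resisting = 40.1 + 144.6·tan23.1° = 40.1 + 61.7 = 101.7 kN/m
FS = 101.7 / 56.5 = 1.800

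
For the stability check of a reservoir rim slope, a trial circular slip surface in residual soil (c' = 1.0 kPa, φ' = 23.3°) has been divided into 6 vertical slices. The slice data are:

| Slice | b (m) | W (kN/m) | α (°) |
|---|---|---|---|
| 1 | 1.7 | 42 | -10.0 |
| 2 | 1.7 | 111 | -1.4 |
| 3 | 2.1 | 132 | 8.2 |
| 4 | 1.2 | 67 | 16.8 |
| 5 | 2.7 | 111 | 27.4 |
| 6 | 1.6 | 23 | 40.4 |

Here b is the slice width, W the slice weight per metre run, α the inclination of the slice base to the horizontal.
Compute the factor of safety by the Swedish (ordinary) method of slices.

FS = 2.24

Ordinary method of slices: FS = Σ[c'·Δl_i + (W_i cosα_i)·tanφ'] / Σ W_i sinα_i, with Δl_i = b_i / cosα_i.
Slice 1: Δl = 1.7/cos(-10.0°) = 1.726 m; N'_1 = 42·cos(-10.0°) = 41.4; c'Δl = 1.73; W sinα = -7.3
Slice 2: Δl = 1.7/cos(-1.4°) = 1.701 m; N'_2 = 111·cos(-1.4°) = 111.0; c'Δl = 1.70; W sinα = -2.7
Slice 3: Δl = 2.1/cos8.2° = 2.122 m; N'_3 = 132·cos8.2° = 130.7; c'Δl = 2.12; W sinα = 18.8
Slice 4: Δl = 1.2/cos16.8° = 1.254 m; N'_4 = 67·cos16.8° = 64.1; c'Δl = 1.25; W sinα = 19.4
Slice 5: Δl = 2.7/cos27.4° = 3.041 m; N'_5 = 111·cos27.4° = 98.5; c'Δl = 3.04; W sinα = 51.1
Slice 6: Δl = 1.6/cos40.4° = 2.101 m; N'_6 = 23·cos40.4° = 17.5; c'Δl = 2.10; W sinα = 14.9
Σc'Δl = 11.9 kN/m; ΣN' = 463.2 kN/m; ΣW sinα = 94.2 kN/m
Resisting = 11.9 + 463.2·tan23.3° = 11.9 + 199.5 = 211.4 kN/m
FS = 211.4 / 94.2 = 2.245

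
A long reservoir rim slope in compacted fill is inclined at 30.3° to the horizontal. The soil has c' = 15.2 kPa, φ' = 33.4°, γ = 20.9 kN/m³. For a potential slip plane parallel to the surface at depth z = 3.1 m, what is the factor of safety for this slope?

FS = 1.67

For an infinite slope with a slip plane parallel to the surface (no pore pressure): FS = [c' + γz cos²β tanφ'] / [γz sinβ cosβ].
γz = 20.9·3.1 = 64.79 kN/m²
Numerator = 15.2 + 64.79·cos²30.3°·tan33.4° = 15.2 + 64.79·0.7455·0.6594 = 47.047 kPa
Denominator = 64.79·sin30.3°·cos30.3° = 64.79·0.5045·0.8634 = 28.223 kPa
FS = 47.047 / 28.223 = 1.667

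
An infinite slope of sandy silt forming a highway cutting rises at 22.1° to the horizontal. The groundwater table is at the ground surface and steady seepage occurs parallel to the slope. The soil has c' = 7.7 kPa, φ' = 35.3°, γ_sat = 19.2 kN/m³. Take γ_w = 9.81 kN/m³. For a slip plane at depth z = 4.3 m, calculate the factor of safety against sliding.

FS = 1.12

With seepage parallel to the slope and the water table at the surface, the effective normal stress on the slip plane uses the buoyant unit weight γ' = γ_sat − γ_w while the driving shear stress uses γ_sat:
FS = [c' + γ' z cos²β tanφ'] / [γ_sat z sinβ cosβ]
γ' = 19.2 − 9.81 = 9.39 kN/m³
Numerator = 7.7 + 9.39·4.3·cos²22.1°·tan35.3° = 7.7 + 9.39·4.3·0.8585·0.7080 = 32.242 kPa
Denominator = 19.2·4.3·sin22.1°·cos22.1° = 19.2·4.3·0.3762·0.9265 = 28.779 kPa
FS = 32.242 / 28.779 = 1.120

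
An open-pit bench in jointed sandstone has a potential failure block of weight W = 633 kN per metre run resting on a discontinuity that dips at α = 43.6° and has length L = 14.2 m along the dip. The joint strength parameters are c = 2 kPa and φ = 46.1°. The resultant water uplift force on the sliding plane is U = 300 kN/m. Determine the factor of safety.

FS = 0.44

Resolving the block weight along and normal to the plane and applying the Mohr–Coulomb strength on the joint:
N' = W cosα − U = 633·cos43.6° − 300 = 158.4 kN/m
Driving force T = W sinα = 633·sin43.6° = 436.5 kN/m
Resisting force R = c·L + N'·tanφ = 2·14.2 + 158.4·tan46.1° = 28.4 + 164.6 = 193.0 kN/m
FS = R / T = 193.0 / 436.5 = 0.442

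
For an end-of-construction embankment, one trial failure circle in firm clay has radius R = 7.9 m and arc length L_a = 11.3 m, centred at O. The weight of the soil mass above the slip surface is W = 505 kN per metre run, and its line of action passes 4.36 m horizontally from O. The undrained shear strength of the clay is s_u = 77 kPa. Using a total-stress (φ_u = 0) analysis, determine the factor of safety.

Taking moments about the centre O, the resisting moment is provided by the undrained shear strength acting along the arc:
M_R = s_u·L_a·R = 77·11.30·7.9 = 6873.8 kN·m/m
M_D = W·d = 505·4.36 = 2201.8 kN·m/m
FS = M_R / M_D = 6873.8 / 2201.8 = 3.122

FS = 3.12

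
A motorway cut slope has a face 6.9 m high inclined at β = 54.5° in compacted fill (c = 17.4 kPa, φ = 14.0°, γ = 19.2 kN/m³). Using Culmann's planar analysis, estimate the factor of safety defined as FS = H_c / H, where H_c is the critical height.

FS = 1.73

H_c = (4c/γ) · sinβ cosφ / [1 − cos(β − φ)]
    = (4·17.4/19.2) · sin54.5°·cos14.0° / [1 − cos40.5°]
    = 3.625 · 0.7899 / 0.2396 = 11.95 m
FS = H_c / H = 11.95 / 6.9 = 1.732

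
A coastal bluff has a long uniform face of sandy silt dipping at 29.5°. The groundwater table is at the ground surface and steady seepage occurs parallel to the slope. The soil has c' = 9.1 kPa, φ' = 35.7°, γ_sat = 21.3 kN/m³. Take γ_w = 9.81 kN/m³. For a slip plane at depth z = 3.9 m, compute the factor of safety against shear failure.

FS = 0.94

With seepage parallel to the slope and the water table at the surface, the effective normal stress on the slip plane uses the buoyant unit weight γ' = γ_sat − γ_w while the driving shear stress uses γ_sat:
FS = [c' + γ' z cos²β tanφ'] / [γ_sat z sinβ cosβ]
γ' = 21.3 − 9.81 = 11.49 kN/m³
Numerator = 9.1 + 11.49·3.9·cos²29.5°·tan35.7° = 9.1 + 11.49·3.9·0.7575·0.7186 = 33.492 kPa
Denominator = 21.3·3.9·sin29.5°·cos29.5° = 21.3·3.9·0.4924·0.8704 = 35.602 kPa
FS = 33.492 / 35.602 = 0.941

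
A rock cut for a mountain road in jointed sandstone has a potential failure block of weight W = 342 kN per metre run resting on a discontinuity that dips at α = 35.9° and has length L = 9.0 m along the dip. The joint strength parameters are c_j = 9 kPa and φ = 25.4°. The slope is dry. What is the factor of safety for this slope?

Resolving the block weight along and normal to the plane and applying the Mohr–Coulomb strength on the joint:
N' = W cosα = 342·cos35.9° = 277.0 kN/m
Driving force T = W sinα = 342·sin35.9° = 200.5 kN/m
Resisting force R = c_j·L + N'·tanφ = 9·9.0 + 277.0·tan25.4° = 81.0 + 131.5 = 212.5 kN/m
FS = R / T = 212.5 / 200.5 = 1.060

FS = 1.06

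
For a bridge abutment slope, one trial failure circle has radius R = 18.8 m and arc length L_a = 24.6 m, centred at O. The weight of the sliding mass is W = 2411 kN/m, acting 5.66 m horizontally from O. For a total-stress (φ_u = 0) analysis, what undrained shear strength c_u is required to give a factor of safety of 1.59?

FS = c_u·L_a·R / (W·d), so c_u = FS·W·d / (L_a·R).
c_u = 1.59·2411·5.66 / (24.60·18.8) = 21697.6 / 462.48 = 46.92 kPa

c_u = 46.9 kPa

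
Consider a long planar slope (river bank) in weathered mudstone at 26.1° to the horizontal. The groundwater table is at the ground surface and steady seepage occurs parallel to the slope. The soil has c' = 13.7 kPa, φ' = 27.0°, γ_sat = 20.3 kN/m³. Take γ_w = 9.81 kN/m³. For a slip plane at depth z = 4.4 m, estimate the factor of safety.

With seepage parallel to the slope and the water table at the surface, the effective normal stress on the slip plane uses the buoyant unit weight γ' = γ_sat − γ_w while the driving shear stress uses γ_sat:
FS = [c' + γ' z cos²β tanφ'] / [γ_sat z sinβ cosβ]
γ' = 20.3 − 9.81 = 10.49 kN/m³
Numerator = 13.7 + 10.49·4.4·cos²26.1°·tan27.0° = 13.7 + 10.49·4.4·0.8065·0.5095 = 32.666 kPa
Denominator = 20.3·4.4·sin26.1°·cos26.1° = 20.3·4.4·0.4399·0.8980 = 35.288 kPa
FS = 32.666 / 35.288 = 0.926

FS = 0.93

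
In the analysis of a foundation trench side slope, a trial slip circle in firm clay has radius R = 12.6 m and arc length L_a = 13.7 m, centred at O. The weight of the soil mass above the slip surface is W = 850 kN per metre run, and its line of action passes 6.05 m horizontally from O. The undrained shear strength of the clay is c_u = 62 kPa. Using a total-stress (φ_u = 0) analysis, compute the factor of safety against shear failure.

FS = 2.08

Taking moments about the centre O, the resisting moment is provided by the undrained shear strength acting along the arc:
M_R = c_u·L_a·R = 62·13.70·12.6 = 10702.4 kN·m/m
M_D = W·d = 850·6.05 = 5142.5 kN·m/m
FS = M_R / M_D = 10702.4 / 5142.5 = 2.081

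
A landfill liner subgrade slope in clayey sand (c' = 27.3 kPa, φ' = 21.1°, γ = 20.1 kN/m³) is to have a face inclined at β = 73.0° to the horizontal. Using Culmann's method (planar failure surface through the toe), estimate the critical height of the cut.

H_c = 12.66 m

Culmann's analysis gives the critical failure plane at α_cr = (β + φ')/2 = (73.0 + 21.1)/2 = 47.0°, and the critical height
H_c = (4c'/γ) · sinβ cosφ' / [1 − cos(β − φ')]
    = (4·27.3/20.1) · sin73.0°·cos21.1° / [1 − cos(51.9°)]
    = 5.433 · 0.9563·0.9330 / [1 − 0.6170]
    = 5.433 · 0.8922 / 0.3830
    = 12.66 m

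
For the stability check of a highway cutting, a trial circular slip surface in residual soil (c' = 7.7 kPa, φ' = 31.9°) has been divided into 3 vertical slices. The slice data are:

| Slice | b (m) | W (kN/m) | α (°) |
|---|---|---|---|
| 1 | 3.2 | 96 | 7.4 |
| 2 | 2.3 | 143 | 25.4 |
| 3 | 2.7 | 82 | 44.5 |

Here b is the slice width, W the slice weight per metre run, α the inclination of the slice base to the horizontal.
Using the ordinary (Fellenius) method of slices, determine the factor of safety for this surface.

FS = 1.90

Ordinary method of slices: FS = Σ[c'·Δl_i + (W_i cosα_i)·tanφ'] / Σ W_i sinα_i, with Δl_i = b_i / cosα_i.
Slice 1: Δl = 3.2/cos7.4° = 3.227 m; N'_1 = 96·cos7.4° = 95.2; c'Δl = 24.85; W sinα = 12.4
Slice 2: Δl = 2.3/cos25.4° = 2.546 m; N'_2 = 143·cos25.4° = 129.2; c'Δl = 19.61; W sinα = 61.3
Slice 3: Δl = 2.7/cos44.5° = 3.785 m; N'_3 = 82·cos44.5° = 58.5; c'Δl = 29.15; W sinα = 57.5
Σc'Δl = 73.6 kN/m; ΣN' = 282.9 kN/m; ΣW sinα = 131.2 kN/m
Resisting = 73.6 + 282.9·tan31.9° = 73.6 + 176.1 = 249.7 kN/m
FS = 249.7 / 131.2 = 1.903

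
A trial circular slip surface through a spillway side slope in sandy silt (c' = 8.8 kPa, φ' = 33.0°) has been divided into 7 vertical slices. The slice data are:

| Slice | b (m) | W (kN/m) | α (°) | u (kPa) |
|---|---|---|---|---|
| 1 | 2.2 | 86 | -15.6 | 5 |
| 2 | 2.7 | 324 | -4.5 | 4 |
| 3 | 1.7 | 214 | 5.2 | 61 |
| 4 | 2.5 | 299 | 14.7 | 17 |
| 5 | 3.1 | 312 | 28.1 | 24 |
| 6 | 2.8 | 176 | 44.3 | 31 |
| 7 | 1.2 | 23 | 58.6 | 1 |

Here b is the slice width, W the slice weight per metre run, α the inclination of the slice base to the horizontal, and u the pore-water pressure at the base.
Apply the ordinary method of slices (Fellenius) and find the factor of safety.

FS = 2.32

Ordinary method of slices: FS = Σ[c'·Δl_i + (W_i cosα_i − u_i·Δl_i)·tanφ'] / Σ W_i sinα_i, with Δl_i = b_i / cosα_i.
Slice 1: Δl = 2.2/cos(-15.6°) = 2.284 m; N'_1 = 86·cos(-15.6°) − 5·2.284 = 71.4; c'Δl = 20.10; W sinα = -23.1
Slice 2: Δl = 2.7/cos(-4.5°) = 2.708 m; N'_2 = 324·cos(-4.5°) − 4·2.708 = 312.2; c'Δl = 23.83; W sinα = -25.4
Slice 3: Δl = 1.7/cos5.2° = 1.707 m; N'_3 = 214·cos5.2° − 61·1.707 = 109.0; c'Δl = 15.02; W sinα = 19.4
Slice 4: Δl = 2.5/cos14.7° = 2.585 m; N'_4 = 299·cos14.7° − 17·2.585 = 245.3; c'Δl = 22.74; W sinα = 75.9
Slice 5: Δl = 3.1/cos28.1° = 3.514 m; N'_5 = 312·cos28.1° − 24·3.514 = 190.9; c'Δl = 30.93; W sinα = 147.0
Slice 6: Δl = 2.8/cos44.3° = 3.912 m; N'_6 = 176·cos44.3° − 31·3.912 = 4.7; c'Δl = 34.43; W sinα = 122.9
Slice 7: Δl = 1.2/cos58.6° = 2.303 m; N'_7 = 23·cos58.6° − 1·2.303 = 9.7; c'Δl = 20.27; W sinα = 19.6
Σc'Δl = 167.3 kN/m; ΣN' = 943.1 kN/m; ΣW sinα = 336.2 kN/m
Resisting = 167.3 + 943.1·tan33.0° = 167.3 + 612.4 = 779.8 kN/m
FS = 779.8 / 336.2 = 2.319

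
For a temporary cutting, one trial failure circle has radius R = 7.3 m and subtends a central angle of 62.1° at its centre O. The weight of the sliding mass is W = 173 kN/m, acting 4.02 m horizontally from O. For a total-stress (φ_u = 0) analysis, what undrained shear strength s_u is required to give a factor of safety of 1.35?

s_u = 16.3 kPa

FS = s_u·L_a·R / (W·d), so s_u = FS·W·d / (L_a·R).
Arc length L_a = R·θ = 7.3·(62.1°·π/180) = 7.3·1.0838 = 7.91 m
s_u = 1.35·173·4.02 / (7.91·7.3) = 938.9 / 57.76 = 16.26 kPa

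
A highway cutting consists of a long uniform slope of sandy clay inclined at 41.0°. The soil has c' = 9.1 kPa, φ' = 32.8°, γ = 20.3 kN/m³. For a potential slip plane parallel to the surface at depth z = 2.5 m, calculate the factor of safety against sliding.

For an infinite slope with a slip plane parallel to the surface (no pore pressure): FS = [c' + γz cos²β tanφ'] / [γz sinβ cosβ].
γz = 20.3·2.5 = 50.75 kN/m²
Numerator = 9.1 + 50.75·cos²41.0°·tan32.8° = 9.1 + 50.75·0.5696·0.6445 = 27.729 kPa
Denominator = 50.75·sin41.0°·cos41.0° = 50.75·0.6561·0.7547 = 25.128 kPa
FS = 27.729 / 25.128 = 1.104

FS = 1.10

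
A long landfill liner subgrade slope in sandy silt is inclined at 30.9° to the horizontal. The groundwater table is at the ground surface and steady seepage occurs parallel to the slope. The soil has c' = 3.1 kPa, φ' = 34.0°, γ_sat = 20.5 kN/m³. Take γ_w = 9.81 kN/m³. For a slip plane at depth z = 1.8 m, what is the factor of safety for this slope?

FS = 0.78

With seepage parallel to the slope and the water table at the surface, the effective normal stress on the slip plane uses the buoyant unit weight γ' = γ_sat − γ_w while the driving shear stress uses γ_sat:
FS = [c' + γ' z cos²β tanφ'] / [γ_sat z sinβ cosβ]
γ' = 20.5 − 9.81 = 10.69 kN/m³
Numerator = 3.1 + 10.69·1.8·cos²30.9°·tan34.0° = 3.1 + 10.69·1.8·0.7363·0.6745 = 12.656 kPa
Denominator = 20.5·1.8·sin30.9°·cos30.9° = 20.5·1.8·0.5135·0.8581 = 16.260 kPa
FS = 12.656 / 16.260 = 0.778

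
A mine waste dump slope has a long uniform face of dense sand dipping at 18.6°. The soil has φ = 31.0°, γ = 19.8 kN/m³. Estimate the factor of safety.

For a dry cohesionless infinite slope the factor of safety is FS = tanφ / tanβ.
FS = tan31.0° / tan18.6° = 0.6009 / 0.3365 = 1.785

FS = 1.79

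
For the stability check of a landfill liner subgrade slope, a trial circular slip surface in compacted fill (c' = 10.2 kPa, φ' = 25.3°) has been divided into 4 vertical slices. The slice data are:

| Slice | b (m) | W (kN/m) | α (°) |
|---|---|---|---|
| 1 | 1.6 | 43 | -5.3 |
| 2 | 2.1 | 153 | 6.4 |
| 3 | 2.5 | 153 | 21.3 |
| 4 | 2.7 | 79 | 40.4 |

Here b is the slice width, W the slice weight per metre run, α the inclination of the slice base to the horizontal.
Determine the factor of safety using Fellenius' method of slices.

Ordinary method of slices: FS = Σ[c'·Δl_i + (W_i cosα_i)·tanφ'] / Σ W_i sinα_i, with Δl_i = b_i / cosα_i.
Slice 1: Δl = 1.6/cos(-5.3°) = 1.607 m; N'_1 = 43·cos(-5.3°) = 42.8; c'Δl = 16.39; W sinα = -4.0
Slice 2: Δl = 2.1/cos6.4° = 2.113 m; N'_2 = 153·cos6.4° = 152.0; c'Δl = 21.55; W sinα = 17.1
Slice 3: Δl = 2.5/cos21.3° = 2.683 m; N'_3 = 153·cos21.3° = 142.5; c'Δl = 27.37; W sinα = 55.6
Slice 4: Δl = 2.7/cos40.4° = 3.545 m; N'_4 = 79·cos40.4° = 60.2; c'Δl = 36.16; W sinα = 51.2
Σc'Δl = 101.5 kN/m; ΣN' = 397.6 kN/m; ΣW sinα = 119.9 kN/m
Resisting = 101.5 + 397.6·tan25.3° = 101.5 + 187.9 = 289.4 kN/m
FS = 289.4 / 119.9 = 2.415

FS = 2.41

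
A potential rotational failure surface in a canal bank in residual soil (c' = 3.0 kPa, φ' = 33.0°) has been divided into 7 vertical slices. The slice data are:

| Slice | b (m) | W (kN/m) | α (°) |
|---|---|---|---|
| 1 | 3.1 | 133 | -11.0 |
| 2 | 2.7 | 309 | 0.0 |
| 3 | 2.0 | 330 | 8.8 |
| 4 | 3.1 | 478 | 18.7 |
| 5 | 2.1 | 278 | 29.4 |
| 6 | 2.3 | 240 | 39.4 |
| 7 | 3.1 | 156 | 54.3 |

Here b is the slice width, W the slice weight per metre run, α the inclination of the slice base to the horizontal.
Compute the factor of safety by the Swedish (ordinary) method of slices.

Ordinary method of slices: FS = Σ[c'·Δl_i + (W_i cosα_i)·tanφ'] / Σ W_i sinα_i, with Δl_i = b_i / cosα_i.
Slice 1: Δl = 3.1/cos(-11.0°) = 3.158 m; N'_1 = 133·cos(-11.0°) = 130.6; c'Δl = 9.47; W sinα = -25.4
Slice 2: Δl = 2.7/cos0.0° = 2.700 m; N'_2 = 309·cos0.0° = 309.0; c'Δl = 8.10; W sinα = 0.0
Slice 3: Δl = 2.0/cos8.8° = 2.024 m; N'_3 = 330·cos8.8° = 326.1; c'Δl = 6.07; W sinα = 50.5
Slice 4: Δl = 3.1/cos18.7° = 3.273 m; N'_4 = 478·cos18.7° = 452.8; c'Δl = 9.82; W sinα = 153.3
Slice 5: Δl = 2.1/cos29.4° = 2.410 m; N'_5 = 278·cos29.4° = 242.2; c'Δl = 7.23; W sinα = 136.5
Slice 6: Δl = 2.3/cos39.4° = 2.976 m; N'_6 = 240·cos39.4° = 185.5; c'Δl = 8.93; W sinα = 152.3
Slice 7: Δl = 3.1/cos54.3° = 5.312 m; N'_7 = 156·cos54.3° = 91.0; c'Δl = 15.94; W sinα = 126.7
Σc'Δl = 65.6 kN/m; ΣN' = 1737.1 kN/m; ΣW sinα = 593.9 kN/m
Resisting = 65.6 + 1737.1·tan33.0° = 65.6 + 1128.1 = 1193.7 kN/m
FS = 1193.7 / 593.9 = 2.010

FS = 2.01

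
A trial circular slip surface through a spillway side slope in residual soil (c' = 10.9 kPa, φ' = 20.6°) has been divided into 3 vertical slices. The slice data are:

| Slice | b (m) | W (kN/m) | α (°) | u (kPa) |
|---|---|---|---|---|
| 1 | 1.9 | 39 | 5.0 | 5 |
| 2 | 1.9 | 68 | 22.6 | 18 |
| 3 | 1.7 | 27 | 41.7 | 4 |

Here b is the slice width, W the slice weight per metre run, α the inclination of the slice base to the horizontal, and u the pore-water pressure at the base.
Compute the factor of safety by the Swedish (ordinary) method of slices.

FS = 1.96

Ordinary method of slices: FS = Σ[c'·Δl_i + (W_i cosα_i − u_i·Δl_i)·tanφ'] / Σ W_i sinα_i, with Δl_i = b_i / cosα_i.
Slice 1: Δl = 1.9/cos5.0° = 1.907 m; N'_1 = 39·cos5.0° − 5·1.907 = 29.3; c'Δl = 20.79; W sinα = 3.4
Slice 2: Δl = 1.9/cos22.6° = 2.058 m; N'_2 = 68·cos22.6° − 18·2.058 = 25.7; c'Δl = 22.43; W sinα = 26.1
Slice 3: Δl = 1.7/cos41.7° = 2.277 m; N'_3 = 27·cos41.7° − 4·2.277 = 11.1; c'Δl = 24.82; W sinα = 18.0
Σc'Δl = 68.0 kN/m; ΣN' = 66.1 kN/m; ΣW sinα = 47.5 kN/m
Resisting = 68.0 + 66.1·tan20.6° = 68.0 + 24.8 = 92.9 kN/m
FS = 92.9 / 47.5 = 1.956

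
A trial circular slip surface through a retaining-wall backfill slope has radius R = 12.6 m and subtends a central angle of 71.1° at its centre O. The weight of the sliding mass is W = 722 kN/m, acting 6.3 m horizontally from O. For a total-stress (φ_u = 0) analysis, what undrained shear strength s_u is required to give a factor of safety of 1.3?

s_u = 30.0 kPa

FS = s_u·L_a·R / (W·d), so s_u = FS·W·d / (L_a·R).
Arc length L_a = R·θ = 12.6·(71.1°·π/180) = 12.6·1.2409 = 15.64 m
s_u = 1.3·722·6.3 / (15.64·12.6) = 5913.2 / 197.01 = 30.01 kPa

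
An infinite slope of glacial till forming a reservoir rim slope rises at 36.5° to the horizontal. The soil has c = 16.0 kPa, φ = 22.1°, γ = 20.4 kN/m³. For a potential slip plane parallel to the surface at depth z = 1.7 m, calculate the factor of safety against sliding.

FS = 1.51

For an infinite slope with a slip plane parallel to the surface (no pore pressure): FS = [c + γz cos²β tanφ] / [γz sinβ cosβ].
γz = 20.4·1.7 = 34.68 kN/m²
Numerator = 16.0 + 34.68·cos²36.5°·tan22.1° = 16.0 + 34.68·0.6462·0.4061 = 25.100 kPa
Denominator = 34.68·sin36.5°·cos36.5° = 34.68·0.5948·0.8039 = 16.582 kPa
FS = 25.100 / 16.582 = 1.514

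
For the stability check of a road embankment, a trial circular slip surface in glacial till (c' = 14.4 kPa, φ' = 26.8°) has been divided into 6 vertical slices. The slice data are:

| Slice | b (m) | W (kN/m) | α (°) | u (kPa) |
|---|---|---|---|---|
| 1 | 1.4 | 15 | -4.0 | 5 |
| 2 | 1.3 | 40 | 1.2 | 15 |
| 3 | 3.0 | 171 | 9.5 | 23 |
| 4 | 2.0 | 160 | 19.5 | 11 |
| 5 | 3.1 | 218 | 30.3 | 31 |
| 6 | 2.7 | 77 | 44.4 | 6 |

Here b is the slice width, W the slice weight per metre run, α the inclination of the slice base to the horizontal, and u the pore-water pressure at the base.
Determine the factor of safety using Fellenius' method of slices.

Ordinary method of slices: FS = Σ[c'·Δl_i + (W_i cosα_i − u_i·Δl_i)·tanφ'] / Σ W_i sinα_i, with Δl_i = b_i / cosα_i.
Slice 1: Δl = 1.4/cos(-4.0°) = 1.403 m; N'_1 = 15·cos(-4.0°) − 5·1.403 = 7.9; c'Δl = 20.21; W sinα = -1.0
Slice 2: Δl = 1.3/cos1.2° = 1.300 m; N'_2 = 40·cos1.2° − 15·1.300 = 20.5; c'Δl = 18.72; W sinα = 0.8
Slice 3: Δl = 3.0/cos9.5° = 3.042 m; N'_3 = 171·cos9.5° − 23·3.042 = 98.7; c'Δl = 43.80; W sinα = 28.2
Slice 4: Δl = 2.0/cos19.5° = 2.122 m; N'_4 = 160·cos19.5° − 11·2.122 = 127.5; c'Δl = 30.55; W sinα = 53.4
Slice 5: Δl = 3.1/cos30.3° = 3.590 m; N'_5 = 218·cos30.3° − 31·3.590 = 76.9; c'Δl = 51.70; W sinα = 110.0
Slice 6: Δl = 2.7/cos44.4° = 3.779 m; N'_6 = 77·cos44.4° − 6·3.779 = 32.3; c'Δl = 54.42; W sinα = 53.9
Σc'Δl = 219.4 kN/m; ΣN' = 363.9 kN/m; ΣW sinα = 245.3 kN/m
Resisting = 219.4 + 363.9·tan26.8° = 219.4 + 183.8 = 403.2 kN/m
FS = 403.2 / 245.3 = 1.644

FS = 1.64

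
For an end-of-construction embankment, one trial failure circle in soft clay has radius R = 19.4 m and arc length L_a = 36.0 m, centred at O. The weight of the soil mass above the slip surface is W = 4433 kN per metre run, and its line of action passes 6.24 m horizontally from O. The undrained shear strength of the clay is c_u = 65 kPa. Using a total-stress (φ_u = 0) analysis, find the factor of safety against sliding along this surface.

FS = 1.64

Taking moments about the centre O, the resisting moment is provided by the undrained shear strength acting along the arc:
M_R = c_u·L_a·R = 65·36.00·19.4 = 45396.0 kN·m/m
M_D = W·d = 4433·6.24 = 27661.9 kN·m/m
FS = M_R / M_D = 45396.0 / 27661.9 = 1.641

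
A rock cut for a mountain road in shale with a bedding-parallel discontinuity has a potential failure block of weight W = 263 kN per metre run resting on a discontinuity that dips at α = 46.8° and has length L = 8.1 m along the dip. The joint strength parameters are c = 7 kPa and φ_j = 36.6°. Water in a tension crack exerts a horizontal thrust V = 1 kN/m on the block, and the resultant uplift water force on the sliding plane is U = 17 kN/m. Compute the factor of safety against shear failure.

Resolving the block weight along and normal to the plane and applying the Mohr–Coulomb strength on the joint:
N' = W cosα − U − V sinα = 263·cos46.8° − 17 − 1·sin46.8° = 162.3 kN/m
Driving force T = W sinα + V cosα = 263·sin46.8° + 1·cos46.8° = 192.4 kN/m
Resisting force R = c·L + N'·tanφ_j = 7·8.1 + 162.3·tan36.6° = 56.7 + 120.5 = 177.2 kN/m
FS = R / T = 177.2 / 192.4 = 0.921

FS = 0.92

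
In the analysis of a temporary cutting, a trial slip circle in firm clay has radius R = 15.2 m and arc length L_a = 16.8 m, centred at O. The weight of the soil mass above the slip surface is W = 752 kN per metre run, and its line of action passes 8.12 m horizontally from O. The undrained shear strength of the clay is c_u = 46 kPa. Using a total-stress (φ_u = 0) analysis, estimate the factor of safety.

FS = 1.92

Taking moments about the centre O, the resisting moment is provided by the undrained shear strength acting along the arc:
M_R = c_u·L_a·R = 46·16.80·15.2 = 11746.6 kN·m/m
M_D = W·d = 752·8.12 = 6106.2 kN·m/m
FS = M_R / M_D = 11746.6 / 6106.2 = 1.924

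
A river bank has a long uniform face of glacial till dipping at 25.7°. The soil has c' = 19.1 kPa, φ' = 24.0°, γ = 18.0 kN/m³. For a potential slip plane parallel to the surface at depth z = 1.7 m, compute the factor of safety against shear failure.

For an infinite slope with a slip plane parallel to the surface (no pore pressure): FS = [c' + γz cos²β tanφ'] / [γz sinβ cosβ].
γz = 18.0·1.7 = 30.60 kN/m²
Numerator = 19.1 + 30.60·cos²25.7°·tan24.0° = 19.1 + 30.60·0.8119·0.4452 = 30.162 kPa
Denominator = 30.60·sin25.7°·cos25.7° = 30.60·0.4337·0.9011 = 11.957 kPa
FS = 30.162 / 11.957 = 2.522

FS = 2.52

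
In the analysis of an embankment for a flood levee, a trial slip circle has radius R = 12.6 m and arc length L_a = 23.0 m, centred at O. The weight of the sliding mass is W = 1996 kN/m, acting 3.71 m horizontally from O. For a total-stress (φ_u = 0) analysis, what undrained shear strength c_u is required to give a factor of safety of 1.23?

c_u = 31.4 kPa

FS = c_u·L_a·R / (W·d), so c_u = FS·W·d / (L_a·R).
c_u = 1.23·1996·3.71 / (23.00·12.6) = 9108.3 / 289.80 = 31.43 kPa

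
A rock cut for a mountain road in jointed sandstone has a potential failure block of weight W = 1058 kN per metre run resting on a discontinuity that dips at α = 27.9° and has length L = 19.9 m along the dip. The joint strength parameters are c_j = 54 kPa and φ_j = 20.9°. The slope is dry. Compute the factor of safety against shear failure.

FS = 2.89

Resolving the block weight along and normal to the plane and applying the Mohr–Coulomb strength on the joint:
N' = W cosα = 1058·cos27.9° = 935.0 kN/m
Driving force T = W sinα = 1058·sin27.9° = 495.1 kN/m
Resisting force R = c_j·L + N'·tanφ_j = 54·19.9 + 935.0·tan20.9° = 1074.6 + 357.1 = 1431.7 kN/m
FS = R / T = 1431.7 / 495.1 = 2.892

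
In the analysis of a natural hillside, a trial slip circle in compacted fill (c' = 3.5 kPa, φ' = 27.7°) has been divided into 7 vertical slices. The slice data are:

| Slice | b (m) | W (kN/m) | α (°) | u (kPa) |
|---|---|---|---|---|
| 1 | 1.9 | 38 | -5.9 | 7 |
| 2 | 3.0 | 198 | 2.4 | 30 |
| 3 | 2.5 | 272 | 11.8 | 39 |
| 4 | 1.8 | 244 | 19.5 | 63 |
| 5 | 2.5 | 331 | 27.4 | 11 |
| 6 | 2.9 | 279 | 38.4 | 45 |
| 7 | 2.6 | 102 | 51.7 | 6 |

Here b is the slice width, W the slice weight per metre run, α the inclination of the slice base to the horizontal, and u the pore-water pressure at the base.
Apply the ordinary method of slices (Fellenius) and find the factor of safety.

Ordinary method of slices: FS = Σ[c'·Δl_i + (W_i cosα_i − u_i·Δl_i)·tanφ'] / Σ W_i sinα_i, with Δl_i = b_i / cosα_i.
Slice 1: Δl = 1.9/cos(-5.9°) = 1.910 m; N'_1 = 38·cos(-5.9°) − 7·1.910 = 24.4; c'Δl = 6.69; W sinα = -3.9
Slice 2: Δl = 3.0/cos2.4° = 3.003 m; N'_2 = 198·cos2.4° − 30·3.003 = 107.7; c'Δl = 10.51; W sinα = 8.3
Slice 3: Δl = 2.5/cos11.8° = 2.554 m; N'_3 = 272·cos11.8° − 39·2.554 = 166.6; c'Δl = 8.94; W sinα = 55.6
Slice 4: Δl = 1.8/cos19.5° = 1.910 m; N'_4 = 244·cos19.5° − 63·1.910 = 109.7; c'Δl = 6.68; W sinα = 81.4
Slice 5: Δl = 2.5/cos27.4° = 2.816 m; N'_5 = 331·cos27.4° − 11·2.816 = 262.9; c'Δl = 9.86; W sinα = 152.3
Slice 6: Δl = 2.9/cos38.4° = 3.700 m; N'_6 = 279·cos38.4° − 45·3.700 = 52.1; c'Δl = 12.95; W sinα = 173.3
Slice 7: Δl = 2.6/cos51.7° = 4.195 m; N'_7 = 102·cos51.7° − 6·4.195 = 38.0; c'Δl = 14.68; W sinα = 80.0
Σc'Δl = 70.3 kN/m; ΣN' = 761.6 kN/m; ΣW sinα = 547.1 kN/m
Resisting = 70.3 + 761.6·tan27.7° = 70.3 + 399.8 = 470.2 kN/m
FS = 470.2 / 547.1 = 0.859

FS = 0.86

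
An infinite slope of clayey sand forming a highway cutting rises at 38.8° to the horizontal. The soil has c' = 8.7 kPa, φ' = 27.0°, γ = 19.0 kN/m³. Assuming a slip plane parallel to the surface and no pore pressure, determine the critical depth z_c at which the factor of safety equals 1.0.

Setting FS = 1.00 in FS = [c' + γz cos²β tanφ'] / [γz sinβ cosβ] and solving for z:
z = c' / [γ cosβ (FS·sinβ − cosβ·tanφ')]
  = 8.7 / [19.0·cos38.8°·(1.00·sin38.8° − cos38.8°·tan27.0°)]
  = 8.7 / [19.0·0.7793·(1.00·0.6266 − 0.7793·0.5095)]
  = 8.7 / 3.3985 = 2.560 m

z_c = 2.56 m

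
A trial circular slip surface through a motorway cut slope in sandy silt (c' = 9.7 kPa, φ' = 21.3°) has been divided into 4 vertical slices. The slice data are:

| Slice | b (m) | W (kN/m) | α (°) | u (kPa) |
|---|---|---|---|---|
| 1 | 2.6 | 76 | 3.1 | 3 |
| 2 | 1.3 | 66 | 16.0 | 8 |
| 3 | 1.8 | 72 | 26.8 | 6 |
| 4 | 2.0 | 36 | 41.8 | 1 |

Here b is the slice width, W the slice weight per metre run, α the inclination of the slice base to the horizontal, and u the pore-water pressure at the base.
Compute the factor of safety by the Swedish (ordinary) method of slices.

FS = 2.04

Ordinary method of slices: FS = Σ[c'·Δl_i + (W_i cosα_i − u_i·Δl_i)·tanφ'] / Σ W_i sinα_i, with Δl_i = b_i / cosα_i.
Slice 1: Δl = 2.6/cos3.1° = 2.604 m; N'_1 = 76·cos3.1° − 3·2.604 = 68.1; c'Δl = 25.26; W sinα = 4.1
Slice 2: Δl = 1.3/cos16.0° = 1.352 m; N'_2 = 66·cos16.0° − 8·1.352 = 52.6; c'Δl = 13.12; W sinα = 18.2
Slice 3: Δl = 1.8/cos26.8° = 2.017 m; N'_3 = 72·cos26.8° − 6·2.017 = 52.2; c'Δl = 19.56; W sinα = 32.5
Slice 4: Δl = 2.0/cos41.8° = 2.683 m; N'_4 = 36·cos41.8° − 1·2.683 = 24.2; c'Δl = 26.02; W sinα = 24.0
Σc'Δl = 84.0 kN/m; ΣN' = 197.0 kN/m; ΣW sinα = 78.8 kN/m
Resisting = 84.0 + 197.0·tan21.3° = 84.0 + 76.8 = 160.8 kN/m
FS = 160.8 / 78.8 = 2.041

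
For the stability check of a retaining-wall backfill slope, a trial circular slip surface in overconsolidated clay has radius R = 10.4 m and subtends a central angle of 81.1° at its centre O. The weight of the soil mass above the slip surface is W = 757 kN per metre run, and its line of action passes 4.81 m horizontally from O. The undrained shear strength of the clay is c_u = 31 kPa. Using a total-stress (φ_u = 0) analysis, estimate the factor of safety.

FS = 1.30

Taking moments about the centre O, the resisting moment is provided by the undrained shear strength acting along the arc:
Arc length L_a = R·θ = 10.4·(81.1°·π/180) = 10.4·1.4155 = 14.72 m
M_R = c_u·L_a·R = 31·14.72·10.4 = 4746.0 kN·m/m
M_D = W·d = 757·4.81 = 3641.2 kN·m/m
FS = M_R / M_D = 4746.0 / 3641.2 = 1.303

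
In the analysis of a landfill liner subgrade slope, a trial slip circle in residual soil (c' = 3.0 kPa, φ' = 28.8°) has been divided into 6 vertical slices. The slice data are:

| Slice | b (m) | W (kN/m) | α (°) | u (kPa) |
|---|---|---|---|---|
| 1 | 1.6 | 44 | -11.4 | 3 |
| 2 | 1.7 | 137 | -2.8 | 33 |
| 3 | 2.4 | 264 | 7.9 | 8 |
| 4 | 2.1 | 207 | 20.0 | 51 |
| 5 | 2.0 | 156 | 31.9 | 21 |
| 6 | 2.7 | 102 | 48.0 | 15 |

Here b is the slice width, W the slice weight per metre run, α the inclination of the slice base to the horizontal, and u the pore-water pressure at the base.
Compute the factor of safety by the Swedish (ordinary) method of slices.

Ordinary method of slices: FS = Σ[c'·Δl_i + (W_i cosα_i − u_i·Δl_i)·tanφ'] / Σ W_i sinα_i, with Δl_i = b_i / cosα_i.
Slice 1: Δl = 1.6/cos(-11.4°) = 1.632 m; N'_1 = 44·cos(-11.4°) − 3·1.632 = 38.2; c'Δl = 4.90; W sinα = -8.7
Slice 2: Δl = 1.7/cos(-2.8°) = 1.702 m; N'_2 = 137·cos(-2.8°) − 33·1.702 = 80.7; c'Δl = 5.11; W sinα = -6.7
Slice 3: Δl = 2.4/cos7.9° = 2.423 m; N'_3 = 264·cos7.9° − 8·2.423 = 242.1; c'Δl = 7.27; W sinα = 36.3
Slice 4: Δl = 2.1/cos20.0° = 2.235 m; N'_4 = 207·cos20.0° − 51·2.235 = 80.5; c'Δl = 6.70; W sinα = 70.8
Slice 5: Δl = 2.0/cos31.9° = 2.356 m; N'_5 = 156·cos31.9° − 21·2.356 = 83.0; c'Δl = 7.07; W sinα = 82.4
Slice 6: Δl = 2.7/cos48.0° = 4.035 m; N'_6 = 102·cos48.0° − 15·4.035 = 7.7; c'Δl = 12.11; W sinα = 75.8
Σc'Δl = 43.1 kN/m; ΣN' = 532.3 kN/m; ΣW sinα = 249.9 kN/m
Resisting = 43.1 + 532.3·tan28.8° = 43.1 + 292.6 = 335.8 kN/m
FS = 335.8 / 249.9 = 1.343

FS = 1.34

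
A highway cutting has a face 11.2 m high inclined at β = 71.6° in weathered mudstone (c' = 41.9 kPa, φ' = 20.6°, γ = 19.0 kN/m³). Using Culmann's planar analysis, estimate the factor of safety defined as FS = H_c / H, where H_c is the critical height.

FS = 1.89

H_c = (4c'/γ) · sinβ cosφ' / [1 − cos(β − φ')]
    = (4·41.9/19.0) · sin71.6°·cos20.6° / [1 − cos51.0°]
    = 8.821 · 0.8882 / 0.3707 = 21.14 m
FS = H_c / H = 21.14 / 11.2 = 1.887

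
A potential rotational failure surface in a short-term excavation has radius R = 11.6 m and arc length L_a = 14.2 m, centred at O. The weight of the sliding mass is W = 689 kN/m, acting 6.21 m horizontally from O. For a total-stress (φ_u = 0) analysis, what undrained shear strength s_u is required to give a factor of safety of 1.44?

FS = s_u·L_a·R / (W·d), so s_u = FS·W·d / (L_a·R).
s_u = 1.44·689·6.21 / (14.20·11.6) = 6161.3 / 164.72 = 37.40 kPa

s_u = 37.4 kPa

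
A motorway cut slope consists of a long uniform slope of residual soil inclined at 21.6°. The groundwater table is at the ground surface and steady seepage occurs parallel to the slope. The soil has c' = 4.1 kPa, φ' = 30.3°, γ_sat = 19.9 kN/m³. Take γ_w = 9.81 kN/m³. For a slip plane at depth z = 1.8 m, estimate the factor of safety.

FS = 1.08

With seepage parallel to the slope and the water table at the surface, the effective normal stress on the slip plane uses the buoyant unit weight γ' = γ_sat − γ_w while the driving shear stress uses γ_sat:
FS = [c' + γ' z cos²β tanφ'] / [γ_sat z sinβ cosβ]
γ' = 19.9 − 9.81 = 10.09 kN/m³
Numerator = 4.1 + 10.09·1.8·cos²21.6°·tan30.3° = 4.1 + 10.09·1.8·0.8645·0.5844 = 13.275 kPa
Denominator = 19.9·1.8·sin21.6°·cos21.6° = 19.9·1.8·0.3681·0.9298 = 12.260 kPa
FS = 13.275 / 12.260 = 1.083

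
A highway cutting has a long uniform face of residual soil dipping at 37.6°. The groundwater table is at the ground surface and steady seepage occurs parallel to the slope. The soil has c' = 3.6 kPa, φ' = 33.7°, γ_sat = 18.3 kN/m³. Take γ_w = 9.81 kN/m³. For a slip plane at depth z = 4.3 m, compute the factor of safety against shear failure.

With seepage parallel to the slope and the water table at the surface, the effective normal stress on the slip plane uses the buoyant unit weight γ' = γ_sat − γ_w while the driving shear stress uses γ_sat:
FS = [c' + γ' z cos²β tanφ'] / [γ_sat z sinβ cosβ]
γ' = 18.3 − 9.81 = 8.49 kN/m³
Numerator = 3.6 + 8.49·4.3·cos²37.6°·tan33.7° = 3.6 + 8.49·4.3·0.6277·0.6669 = 18.883 kPa
Denominator = 18.3·4.3·sin37.6°·cos37.6° = 18.3·4.3·0.6101·0.7923 = 38.040 kPa
FS = 18.883 / 38.040 = 0.496

FS = 0.50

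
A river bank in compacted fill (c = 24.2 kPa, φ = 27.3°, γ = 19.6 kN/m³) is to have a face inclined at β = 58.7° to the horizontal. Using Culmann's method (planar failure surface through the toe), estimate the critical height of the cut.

Culmann's analysis gives the critical failure plane at α_cr = (β + φ)/2 = (58.7 + 27.3)/2 = 43.0°, and the critical height
H_c = (4c/γ) · sinβ cosφ / [1 − cos(β − φ)]
    = (4·24.2/19.6) · sin58.7°·cos27.3° / [1 − cos(31.4°)]
    = 4.939 · 0.8545·0.8886 / [1 − 0.8536]
    = 4.939 · 0.7593 / 0.1464
    = 25.61 m

H_c = 25.61 m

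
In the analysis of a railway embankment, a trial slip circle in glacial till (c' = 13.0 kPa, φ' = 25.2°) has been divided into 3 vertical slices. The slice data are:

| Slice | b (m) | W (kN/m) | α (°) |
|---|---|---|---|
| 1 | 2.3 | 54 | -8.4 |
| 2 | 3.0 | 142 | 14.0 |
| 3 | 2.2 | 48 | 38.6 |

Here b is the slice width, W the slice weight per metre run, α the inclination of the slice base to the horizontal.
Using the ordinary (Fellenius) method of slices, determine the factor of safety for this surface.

Ordinary method of slices: FS = Σ[c'·Δl_i + (W_i cosα_i)·tanφ'] / Σ W_i sinα_i, with Δl_i = b_i / cosα_i.
Slice 1: Δl = 2.3/cos(-8.4°) = 2.325 m; N'_1 = 54·cos(-8.4°) = 53.4; c'Δl = 30.22; W sinα = -7.9
Slice 2: Δl = 3.0/cos14.0° = 3.092 m; N'_2 = 142·cos14.0° = 137.8; c'Δl = 40.19; W sinα = 34.4
Slice 3: Δl = 2.2/cos38.6° = 2.815 m; N'_3 = 48·cos38.6° = 37.5; c'Δl = 36.60; W sinα = 29.9
Σc'Δl = 107.0 kN/m; ΣN' = 228.7 kN/m; ΣW sinα = 56.4 kN/m
Resisting = 107.0 + 228.7·tan25.2° = 107.0 + 107.6 = 214.6 kN/m
FS = 214.6 / 56.4 = 3.805

FS = 3.80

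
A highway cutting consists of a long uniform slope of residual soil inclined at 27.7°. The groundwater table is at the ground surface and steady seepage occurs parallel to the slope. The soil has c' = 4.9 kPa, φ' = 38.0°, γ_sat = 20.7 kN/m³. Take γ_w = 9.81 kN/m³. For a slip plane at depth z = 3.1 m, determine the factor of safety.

FS = 0.97

With seepage parallel to the slope and the water table at the surface, the effective normal stress on the slip plane uses the buoyant unit weight γ' = γ_sat − γ_w while the driving shear stress uses γ_sat:
FS = [c' + γ' z cos²β tanφ'] / [γ_sat z sinβ cosβ]
γ' = 20.7 − 9.81 = 10.89 kN/m³
Numerator = 4.9 + 10.89·3.1·cos²27.7°·tan38.0° = 4.9 + 10.89·3.1·0.7839·0.7813 = 25.576 kPa
Denominator = 20.7·3.1·sin27.7°·cos27.7° = 20.7·3.1·0.4648·0.8854 = 26.410 kPa
FS = 25.576 / 26.410 = 0.968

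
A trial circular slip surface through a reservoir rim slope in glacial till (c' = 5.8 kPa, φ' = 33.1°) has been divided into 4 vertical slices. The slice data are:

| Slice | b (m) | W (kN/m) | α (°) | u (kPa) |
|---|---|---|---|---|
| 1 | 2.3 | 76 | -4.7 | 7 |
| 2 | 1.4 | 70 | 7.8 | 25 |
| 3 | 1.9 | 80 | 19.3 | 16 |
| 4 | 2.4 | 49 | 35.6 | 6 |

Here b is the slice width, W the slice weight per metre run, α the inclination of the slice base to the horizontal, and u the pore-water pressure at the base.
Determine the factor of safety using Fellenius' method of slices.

FS = 2.65

Ordinary method of slices: FS = Σ[c'·Δl_i + (W_i cosα_i − u_i·Δl_i)·tanφ'] / Σ W_i sinα_i, with Δl_i = b_i / cosα_i.
Slice 1: Δl = 2.3/cos(-4.7°) = 2.308 m; N'_1 = 76·cos(-4.7°) − 7·2.308 = 59.6; c'Δl = 13.39; W sinα = -6.2
Slice 2: Δl = 1.4/cos7.8° = 1.413 m; N'_2 = 70·cos7.8° − 25·1.413 = 34.0; c'Δl = 8.20; W sinα = 9.5
Slice 3: Δl = 1.9/cos19.3° = 2.013 m; N'_3 = 80·cos19.3° − 16·2.013 = 43.3; c'Δl = 11.68; W sinα = 26.4
Slice 4: Δl = 2.4/cos35.6° = 2.952 m; N'_4 = 49·cos35.6° − 6·2.952 = 22.1; c'Δl = 17.12; W sinα = 28.5
Σc'Δl = 50.4 kN/m; ΣN' = 159.0 kN/m; ΣW sinα = 58.2 kN/m
Resisting = 50.4 + 159.0·tan33.1° = 50.4 + 103.7 = 154.1 kN/m
FS = 154.1 / 58.2 = 2.645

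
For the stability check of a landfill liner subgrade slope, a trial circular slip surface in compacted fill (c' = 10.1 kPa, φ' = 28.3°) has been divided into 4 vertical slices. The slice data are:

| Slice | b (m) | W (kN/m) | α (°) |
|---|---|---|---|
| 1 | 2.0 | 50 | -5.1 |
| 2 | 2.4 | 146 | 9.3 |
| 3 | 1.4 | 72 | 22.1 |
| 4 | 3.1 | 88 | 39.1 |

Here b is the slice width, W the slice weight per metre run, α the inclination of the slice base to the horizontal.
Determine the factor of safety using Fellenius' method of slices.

FS = 2.73

Ordinary method of slices: FS = Σ[c'·Δl_i + (W_i cosα_i)·tanφ'] / Σ W_i sinα_i, with Δl_i = b_i / cosα_i.
Slice 1: Δl = 2.0/cos(-5.1°) = 2.008 m; N'_1 = 50·cos(-5.1°) = 49.8; c'Δl = 20.28; W sinα = -4.4
Slice 2: Δl = 2.4/cos9.3° = 2.432 m; N'_2 = 146·cos9.3° = 144.1; c'Δl = 24.56; W sinα = 23.6
Slice 3: Δl = 1.4/cos22.1° = 1.511 m; N'_3 = 72·cos22.1° = 66.7; c'Δl = 15.26; W sinα = 27.1
Slice 4: Δl = 3.1/cos39.1° = 3.995 m; N'_4 = 88·cos39.1° = 68.3; c'Δl = 40.35; W sinα = 55.5
Σc'Δl = 100.4 kN/m; ΣN' = 328.9 kN/m; ΣW sinα = 101.7 kN/m
Resisting = 100.4 + 328.9·tan28.3° = 100.4 + 177.1 = 277.5 kN/m
FS = 277.5 / 101.7 = 2.728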